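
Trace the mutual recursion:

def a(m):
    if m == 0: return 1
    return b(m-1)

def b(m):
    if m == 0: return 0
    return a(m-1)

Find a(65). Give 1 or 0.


a(65) = b(64)
b(64) = a(63)
a(63) = b(62)
b(62) = a(61)
a(61) = b(60)
b(60) = a(59)
a(59) = b(58)
b(58) = a(57)
a(57) = b(56)
b(56) = a(55)
a(55) = b(54)
b(54) = a(53)
a(53) = b(52)
b(52) = a(51)
a(51) = b(50)
b(50) = a(49)
a(49) = b(48)
b(48) = a(47)
a(47) = b(46)
b(46) = a(45)
a(45) = b(44)
b(44) = a(43)
a(43) = b(42)
b(42) = a(41)
a(41) = b(40)
b(40) = a(39)
a(39) = b(38)
b(38) = a(37)
a(37) = b(36)
b(36) = a(35)
a(35) = b(34)
b(34) = a(33)
a(33) = b(32)
b(32) = a(31)
a(31) = b(30)
b(30) = a(29)
a(29) = b(28)
b(28) = a(27)
a(27) = b(26)
b(26) = a(25)
a(25) = b(24)
b(24) = a(23)
a(23) = b(22)
b(22) = a(21)
a(21) = b(20)
b(20) = a(19)
a(19) = b(18)
b(18) = a(17)
a(17) = b(16)
b(16) = a(15)
a(15) = b(14)
b(14) = a(13)
a(13) = b(12)
b(12) = a(11)
a(11) = b(10)
b(10) = a(9)
a(9) = b(8)
b(8) = a(7)
a(7) = b(6)
b(6) = a(5)
a(5) = b(4)
b(4) = a(3)
a(3) = b(2)
b(2) = a(1)
a(1) = b(0)
b(0) = 0  (base case)
Result: 0

0


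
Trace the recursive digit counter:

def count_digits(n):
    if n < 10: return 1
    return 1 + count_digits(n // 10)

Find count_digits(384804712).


count_digits(384804712) = 1 + count_digits(38480471)
count_digits(38480471) = 1 + count_digits(3848047)
count_digits(3848047) = 1 + count_digits(384804)
count_digits(384804) = 1 + count_digits(38480)
count_digits(38480) = 1 + count_digits(3848)
count_digits(3848) = 1 + count_digits(384)
count_digits(384) = 1 + count_digits(38)
count_digits(38) = 1 + count_digits(3)
count_digits(3) = 1  (base case: 3 < 10)
Unwinding: 1 + 1 + 1 + 1 + 1 + 1 + 1 + 1 + 1 = 9

9


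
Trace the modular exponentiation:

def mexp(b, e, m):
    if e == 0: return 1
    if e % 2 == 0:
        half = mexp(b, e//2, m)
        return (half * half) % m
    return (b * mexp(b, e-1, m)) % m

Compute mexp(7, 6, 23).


mexp(7, 6, 23): e is even, compute mexp(7, 3, 23)
  mexp(7, 3, 23): e is odd, compute mexp(7, 2, 23)
    mexp(7, 2, 23): e is even, compute mexp(7, 1, 23)
      mexp(7, 1, 23): e is odd, compute mexp(7, 0, 23)
        mexp(7, 0, 23) = 1
      (7 * 1) % 23 = 7
    half=7, (7*7) % 23 = 3
  (7 * 3) % 23 = 21
half=21, (21*21) % 23 = 4

4


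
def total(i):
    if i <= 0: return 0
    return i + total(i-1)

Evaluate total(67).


total(67)
= 67 + 66 + 65 + 64 + 63 + 62 + 61 + 60 + 59 + 58 + 57 + 56 + 55 + 54 + 53 + 52 + 51 + 50 + 49 + 48 + 47 + 46 + 45 + 44 + 43 + 42 + 41 + 40 + 39 + 38 + 37 + 36 + 35 + 34 + 33 + 32 + 31 + 30 + 29 + 28 + 27 + 26 + 25 + 24 + 23 + 22 + 21 + 20 + 19 + 18 + 17 + 16 + 15 + 14 + 13 + 12 + 11 + 10 + 9 + 8 + 7 + 6 + 5 + 4 + 3 + 2 + 1 + total(0)
= 67 + 66 + 65 + 64 + 63 + 62 + 61 + 60 + 59 + 58 + 57 + 56 + 55 + 54 + 53 + 52 + 51 + 50 + 49 + 48 + 47 + 46 + 45 + 44 + 43 + 42 + 41 + 40 + 39 + 38 + 37 + 36 + 35 + 34 + 33 + 32 + 31 + 30 + 29 + 28 + 27 + 26 + 25 + 24 + 23 + 22 + 21 + 20 + 19 + 18 + 17 + 16 + 15 + 14 + 13 + 12 + 11 + 10 + 9 + 8 + 7 + 6 + 5 + 4 + 3 + 2 + 1 + 0
= 2278

2278


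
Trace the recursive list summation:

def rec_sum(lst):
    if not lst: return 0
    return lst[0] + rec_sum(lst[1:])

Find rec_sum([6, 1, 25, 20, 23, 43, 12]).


rec_sum([6, 1, 25, 20, 23, 43, 12]) = 6 + rec_sum([1, 25, 20, 23, 43, 12])
rec_sum([1, 25, 20, 23, 43, 12]) = 1 + rec_sum([25, 20, 23, 43, 12])
rec_sum([25, 20, 23, 43, 12]) = 25 + rec_sum([20, 23, 43, 12])
rec_sum([20, 23, 43, 12]) = 20 + rec_sum([23, 43, 12])
rec_sum([23, 43, 12]) = 23 + rec_sum([43, 12])
rec_sum([43, 12]) = 43 + rec_sum([12])
rec_sum([12]) = 12 + rec_sum([])
rec_sum([]) = 0  (base case)
Total: 6 + 1 + 25 + 20 + 23 + 43 + 12 + 0 = 130

130


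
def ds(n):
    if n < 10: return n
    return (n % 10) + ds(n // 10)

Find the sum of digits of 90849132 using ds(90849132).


ds(90849132) = 2 + ds(9084913)
ds(9084913) = 3 + ds(908491)
ds(908491) = 1 + ds(90849)
ds(90849) = 9 + ds(9084)
ds(9084) = 4 + ds(908)
ds(908) = 8 + ds(90)
ds(90) = 0 + ds(9)
ds(9) = 9  (base case)
Total: 2 + 3 + 1 + 9 + 4 + 8 + 0 + 9 = 36

36


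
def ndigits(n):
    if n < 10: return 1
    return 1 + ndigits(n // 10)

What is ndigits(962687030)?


ndigits(962687030) = 1 + ndigits(96268703)
ndigits(96268703) = 1 + ndigits(9626870)
ndigits(9626870) = 1 + ndigits(962687)
ndigits(962687) = 1 + ndigits(96268)
ndigits(96268) = 1 + ndigits(9626)
ndigits(9626) = 1 + ndigits(962)
ndigits(962) = 1 + ndigits(96)
ndigits(96) = 1 + ndigits(9)
ndigits(9) = 1  (base case: 9 < 10)
Unwinding: 1 + 1 + 1 + 1 + 1 + 1 + 1 + 1 + 1 = 9

9


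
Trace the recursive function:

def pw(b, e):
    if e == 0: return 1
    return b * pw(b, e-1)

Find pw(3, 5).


pw(3, 5)
= 3 * pw(3, 4)
= 3 * 3 * pw(3, 3)
= 3 * 3 * 3 * pw(3, 2)
= 3 * 3 * 3 * 3 * pw(3, 1)
= 3 * 3 * 3 * 3 * 3 * pw(3, 0)
= 3 * 3 * 3 * 3 * 3 * 1
= 243

243


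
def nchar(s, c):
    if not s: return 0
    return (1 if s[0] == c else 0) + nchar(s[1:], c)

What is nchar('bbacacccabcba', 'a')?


s[0]='b' != 'a' -> 0
s[0]='b' != 'a' -> 0
s[0]='a' == 'a' -> 1
s[0]='c' != 'a' -> 0
s[0]='a' == 'a' -> 1
s[0]='c' != 'a' -> 0
s[0]='c' != 'a' -> 0
s[0]='c' != 'a' -> 0
s[0]='a' == 'a' -> 1
s[0]='b' != 'a' -> 0
s[0]='c' != 'a' -> 0
s[0]='b' != 'a' -> 0
s[0]='a' == 'a' -> 1
Sum: 0 + 0 + 1 + 0 + 1 + 0 + 0 + 0 + 1 + 0 + 0 + 0 + 1 = 4

4


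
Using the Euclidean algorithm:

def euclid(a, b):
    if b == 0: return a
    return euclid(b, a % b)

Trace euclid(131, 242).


euclid(131, 242) = euclid(242, 131)
euclid(242, 131) = euclid(131, 111)
euclid(131, 111) = euclid(111, 20)
euclid(111, 20) = euclid(20, 11)
euclid(20, 11) = euclid(11, 9)
euclid(11, 9) = euclid(9, 2)
euclid(9, 2) = euclid(2, 1)
euclid(2, 1) = euclid(1, 0)
euclid(1, 0) = 1  (base case)

1


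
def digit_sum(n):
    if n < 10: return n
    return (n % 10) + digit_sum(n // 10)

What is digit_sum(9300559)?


digit_sum(9300559) = 9 + digit_sum(930055)
digit_sum(930055) = 5 + digit_sum(93005)
digit_sum(93005) = 5 + digit_sum(9300)
digit_sum(9300) = 0 + digit_sum(930)
digit_sum(930) = 0 + digit_sum(93)
digit_sum(93) = 3 + digit_sum(9)
digit_sum(9) = 9  (base case)
Total: 9 + 5 + 5 + 0 + 0 + 3 + 9 = 31

31


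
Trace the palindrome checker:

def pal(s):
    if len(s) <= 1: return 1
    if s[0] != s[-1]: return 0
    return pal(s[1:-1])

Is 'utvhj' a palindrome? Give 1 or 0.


pal('utvhj'): s[0]='u' != s[-1]='j' -> return 0
Result: 0 (not a palindrome)

0


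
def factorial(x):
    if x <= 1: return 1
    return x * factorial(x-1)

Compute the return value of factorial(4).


factorial(4)
= 4 * factorial(3)
= 4 * 3 * factorial(2)
= 4 * 3 * 2 * factorial(1)
= 4 * 3 * 2 * 1
= 24

24


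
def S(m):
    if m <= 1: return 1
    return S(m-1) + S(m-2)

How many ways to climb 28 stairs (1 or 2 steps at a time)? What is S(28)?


Building up from base cases:
S(0) = 1
S(1) = 1
S(2) = S(1) + S(0) = 1 + 1 = 2
S(3) = S(2) + S(1) = 2 + 1 = 3
S(4) = S(3) + S(2) = 3 + 2 = 5
S(5) = S(4) + S(3) = 5 + 3 = 8
S(6) = S(5) + S(4) = 8 + 5 = 13
S(7) = S(6) + S(5) = 13 + 8 = 21
S(8) = S(7) + S(6) = 21 + 13 = 34
S(9) = S(8) + S(7) = 34 + 21 = 55
S(10) = S(9) + S(8) = 55 + 34 = 89
S(11) = S(10) + S(9) = 89 + 55 = 144
S(12) = S(11) + S(10) = 144 + 89 = 233
S(13) = S(12) + S(11) = 233 + 144 = 377
S(14) = S(13) + S(12) = 377 + 233 = 610
S(15) = S(14) + S(13) = 610 + 377 = 987
S(16) = S(15) + S(14) = 987 + 610 = 1597
S(17) = S(16) + S(15) = 1597 + 987 = 2584
S(18) = S(17) + S(16) = 2584 + 1597 = 4181
S(19) = S(18) + S(17) = 4181 + 2584 = 6765
S(20) = S(19) + S(18) = 6765 + 4181 = 10946
S(21) = S(20) + S(19) = 10946 + 6765 = 17711
S(22) = S(21) + S(20) = 17711 + 10946 = 28657
S(23) = S(22) + S(21) = 28657 + 17711 = 46368
S(24) = S(23) + S(22) = 46368 + 28657 = 75025
S(25) = S(24) + S(23) = 75025 + 46368 = 121393
S(26) = S(25) + S(24) = 121393 + 75025 = 196418
S(27) = S(26) + S(25) = 196418 + 121393 = 317811
S(28) = S(27) + S(26) = 317811 + 196418 = 514229

514229


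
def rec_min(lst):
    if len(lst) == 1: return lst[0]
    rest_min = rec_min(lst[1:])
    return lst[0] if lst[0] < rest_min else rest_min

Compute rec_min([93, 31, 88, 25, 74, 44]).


rec_min([93, 31, 88, 25, 74, 44]): compare 93 with rec_min([31, 88, 25, 74, 44])
rec_min([31, 88, 25, 74, 44]): compare 31 with rec_min([88, 25, 74, 44])
rec_min([88, 25, 74, 44]): compare 88 with rec_min([25, 74, 44])
rec_min([25, 74, 44]): compare 25 with rec_min([74, 44])
rec_min([74, 44]): compare 74 with rec_min([44])
rec_min([44]) = 44  (base case)
Compare 74 with 44 -> 44
Compare 25 with 44 -> 25
Compare 88 with 25 -> 25
Compare 31 with 25 -> 25
Compare 93 with 25 -> 25

25


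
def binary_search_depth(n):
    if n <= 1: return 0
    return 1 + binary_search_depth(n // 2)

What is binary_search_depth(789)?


789 / 2 = 394
394 / 2 = 197
197 / 2 = 98
98 / 2 = 49
49 / 2 = 24
24 / 2 = 12
12 / 2 = 6
6 / 2 = 3
3 / 2 = 1
Reached 1 after 9 halvings

9


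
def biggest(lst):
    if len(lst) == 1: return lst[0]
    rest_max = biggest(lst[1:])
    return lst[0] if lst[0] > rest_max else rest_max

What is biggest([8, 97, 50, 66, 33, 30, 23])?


biggest([8, 97, 50, 66, 33, 30, 23]): compare 8 with biggest([97, 50, 66, 33, 30, 23])
biggest([97, 50, 66, 33, 30, 23]): compare 97 with biggest([50, 66, 33, 30, 23])
biggest([50, 66, 33, 30, 23]): compare 50 with biggest([66, 33, 30, 23])
biggest([66, 33, 30, 23]): compare 66 with biggest([33, 30, 23])
biggest([33, 30, 23]): compare 33 with biggest([30, 23])
biggest([30, 23]): compare 30 with biggest([23])
biggest([23]) = 23  (base case)
Compare 30 with 23 -> 30
Compare 33 with 30 -> 33
Compare 66 with 33 -> 66
Compare 50 with 66 -> 66
Compare 97 with 66 -> 97
Compare 8 with 97 -> 97

97


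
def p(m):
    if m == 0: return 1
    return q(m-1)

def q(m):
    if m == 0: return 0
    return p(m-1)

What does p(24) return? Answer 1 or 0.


p(24) = q(23)
q(23) = p(22)
p(22) = q(21)
q(21) = p(20)
p(20) = q(19)
q(19) = p(18)
p(18) = q(17)
q(17) = p(16)
p(16) = q(15)
q(15) = p(14)
p(14) = q(13)
q(13) = p(12)
p(12) = q(11)
q(11) = p(10)
p(10) = q(9)
q(9) = p(8)
p(8) = q(7)
q(7) = p(6)
p(6) = q(5)
q(5) = p(4)
p(4) = q(3)
q(3) = p(2)
p(2) = q(1)
q(1) = p(0)
p(0) = 1  (base case)
Result: 1

1


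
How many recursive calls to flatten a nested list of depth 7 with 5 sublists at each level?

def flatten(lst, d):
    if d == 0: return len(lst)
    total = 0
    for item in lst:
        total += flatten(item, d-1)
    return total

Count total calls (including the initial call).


At depth 0 (root): 1 call
At depth 1: each of 1 parents calls flatten on 5 children = 5 calls
At depth 2: each of 5 parents calls flatten on 5 children = 25 calls
At depth 3: each of 25 parents calls flatten on 5 children = 125 calls
At depth 4: each of 125 parents calls flatten on 5 children = 625 calls
At depth 5: each of 625 parents calls flatten on 5 children = 3125 calls
At depth 6: each of 3125 parents calls flatten on 5 children = 15625 calls
At depth 7: each of 15625 parents calls flatten on 5 children = 78125 calls
Total: 1 + 5 + 25 + 125 + 625 + 3125 + 15625 + 78125 = 97656

97656


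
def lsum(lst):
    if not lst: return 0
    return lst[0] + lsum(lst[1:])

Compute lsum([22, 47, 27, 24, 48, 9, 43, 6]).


lsum([22, 47, 27, 24, 48, 9, 43, 6]) = 22 + lsum([47, 27, 24, 48, 9, 43, 6])
lsum([47, 27, 24, 48, 9, 43, 6]) = 47 + lsum([27, 24, 48, 9, 43, 6])
lsum([27, 24, 48, 9, 43, 6]) = 27 + lsum([24, 48, 9, 43, 6])
lsum([24, 48, 9, 43, 6]) = 24 + lsum([48, 9, 43, 6])
lsum([48, 9, 43, 6]) = 48 + lsum([9, 43, 6])
lsum([9, 43, 6]) = 9 + lsum([43, 6])
lsum([43, 6]) = 43 + lsum([6])
lsum([6]) = 6 + lsum([])
lsum([]) = 0  (base case)
Total: 22 + 47 + 27 + 24 + 48 + 9 + 43 + 6 + 0 = 226

226


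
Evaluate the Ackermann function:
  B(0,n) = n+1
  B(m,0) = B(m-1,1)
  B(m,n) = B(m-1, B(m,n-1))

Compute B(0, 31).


B(0, 31) = 32
Result: B(0, 31) = 32

32


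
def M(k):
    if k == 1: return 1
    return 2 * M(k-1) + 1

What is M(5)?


M(5) = 2 * M(4) + 1
M(4) = 2 * M(3) + 1
M(3) = 2 * M(2) + 1
M(2) = 2 * M(1) + 1
M(1) = 1  (base case)
M(2) = 2 * 1 + 1 = 3
M(3) = 2 * 3 + 1 = 7
M(4) = 2 * 7 + 1 = 15
M(5) = 2 * 15 + 1 = 31

31


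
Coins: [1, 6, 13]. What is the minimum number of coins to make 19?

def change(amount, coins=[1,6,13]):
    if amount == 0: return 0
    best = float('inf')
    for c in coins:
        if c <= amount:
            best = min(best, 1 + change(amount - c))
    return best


Building up with DP:
change(0) = 0
change(1) = min(1+change(0)=1+0=1) = 1
change(2) = min(1+change(1)=1+1=2) = 2
change(3) = min(1+change(2)=1+2=3) = 3
change(4) = min(1+change(3)=1+3=4) = 4
change(5) = min(1+change(4)=1+4=5) = 5
change(6) = min(1+change(5)=1+5=6, 1+change(0)=1+0=1) = 1
change(7) = min(1+change(6)=1+1=2, 1+change(1)=1+1=2) = 2
change(8) = min(1+change(7)=1+2=3, 1+change(2)=1+2=3) = 3
change(9) = min(1+change(8)=1+3=4, 1+change(3)=1+3=4) = 4
change(10) = min(1+change(9)=1+4=5, 1+change(4)=1+4=5) = 5
change(11) = min(1+change(10)=1+5=6, 1+change(5)=1+5=6) = 6
change(12) = min(1+change(11)=1+6=7, 1+change(6)=1+1=2) = 2
change(13) = min(1+change(12)=1+2=3, 1+change(7)=1+2=3, 1+change(0)=1+0=1) = 1
change(14) = min(1+change(13)=1+1=2, 1+change(8)=1+3=4, 1+change(1)=1+1=2) = 2
change(15) = min(1+change(14)=1+2=3, 1+change(9)=1+4=5, 1+change(2)=1+2=3) = 3
change(16) = min(1+change(15)=1+3=4, 1+change(10)=1+5=6, 1+change(3)=1+3=4) = 4
change(17) = min(1+change(16)=1+4=5, 1+change(11)=1+6=7, 1+change(4)=1+4=5) = 5
change(18) = min(1+change(17)=1+5=6, 1+change(12)=1+2=3, 1+change(5)=1+5=6) = 3
change(19) = min(1+change(18)=1+3=4, 1+change(13)=1+1=2, 1+change(6)=1+1=2) = 2

2


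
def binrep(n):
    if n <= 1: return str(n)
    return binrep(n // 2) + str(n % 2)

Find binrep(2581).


binrep(2581) = binrep(1290) + '1'
binrep(1290) = binrep(645) + '0'
binrep(645) = binrep(322) + '1'
binrep(322) = binrep(161) + '0'
binrep(161) = binrep(80) + '1'
binrep(80) = binrep(40) + '0'
binrep(40) = binrep(20) + '0'
binrep(20) = binrep(10) + '0'
binrep(10) = binrep(5) + '0'
binrep(5) = binrep(2) + '1'
binrep(2) = binrep(1) + '0'
binrep(1) = '1'  (base case)
Concatenating: '1' + '0' + '1' + '0' + '0' + '0' + '0' + '1' + '0' + '1' + '0' + '1' = '101000010101'

101000010101


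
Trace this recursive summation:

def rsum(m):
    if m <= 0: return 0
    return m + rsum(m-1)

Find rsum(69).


rsum(69)
= 69 + 68 + 67 + 66 + 65 + 64 + 63 + 62 + 61 + 60 + 59 + 58 + 57 + 56 + 55 + 54 + 53 + 52 + 51 + 50 + 49 + 48 + 47 + 46 + 45 + 44 + 43 + 42 + 41 + 40 + 39 + 38 + 37 + 36 + 35 + 34 + 33 + 32 + 31 + 30 + 29 + 28 + 27 + 26 + 25 + 24 + 23 + 22 + 21 + 20 + 19 + 18 + 17 + 16 + 15 + 14 + 13 + 12 + 11 + 10 + 9 + 8 + 7 + 6 + 5 + 4 + 3 + 2 + 1 + rsum(0)
= 69 + 68 + 67 + 66 + 65 + 64 + 63 + 62 + 61 + 60 + 59 + 58 + 57 + 56 + 55 + 54 + 53 + 52 + 51 + 50 + 49 + 48 + 47 + 46 + 45 + 44 + 43 + 42 + 41 + 40 + 39 + 38 + 37 + 36 + 35 + 34 + 33 + 32 + 31 + 30 + 29 + 28 + 27 + 26 + 25 + 24 + 23 + 22 + 21 + 20 + 19 + 18 + 17 + 16 + 15 + 14 + 13 + 12 + 11 + 10 + 9 + 8 + 7 + 6 + 5 + 4 + 3 + 2 + 1 + 0
= 2415

2415


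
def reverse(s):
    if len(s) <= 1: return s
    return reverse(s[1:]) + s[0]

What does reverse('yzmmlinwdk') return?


reverse('yzmmlinwdk') = reverse('zmmlinwdk') + 'y'
reverse('zmmlinwdk') = reverse('mmlinwdk') + 'z'
reverse('mmlinwdk') = reverse('mlinwdk') + 'm'
reverse('mlinwdk') = reverse('linwdk') + 'm'
reverse('linwdk') = reverse('inwdk') + 'l'
reverse('inwdk') = reverse('nwdk') + 'i'
reverse('nwdk') = reverse('wdk') + 'n'
reverse('wdk') = reverse('dk') + 'w'
reverse('dk') = reverse('k') + 'd'
reverse('k') = 'k'  (base case)
Concatenating: 'k' + 'd' + 'w' + 'n' + 'i' + 'l' + 'm' + 'm' + 'z' + 'y' = 'kdwnilmmzy'

kdwnilmmzy


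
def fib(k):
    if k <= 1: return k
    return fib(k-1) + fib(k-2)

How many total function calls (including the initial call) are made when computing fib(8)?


Let C(n) = total calls for fib(n)
C(0) = 1, C(1) = 1
C(2) = 1 + C(1) + C(0) = 1 + 1 + 1 = 3
C(3) = 1 + C(2) + C(1) = 1 + 3 + 1 = 5
C(4) = 1 + C(3) + C(2) = 1 + 5 + 3 = 9
C(5) = 1 + C(4) + C(3) = 1 + 9 + 5 = 15
C(6) = 1 + C(5) + C(4) = 1 + 15 + 9 = 25
C(7) = 1 + C(6) + C(5) = 1 + 25 + 15 = 41
C(8) = 1 + C(7) + C(6) = 1 + 41 + 25 = 67

67


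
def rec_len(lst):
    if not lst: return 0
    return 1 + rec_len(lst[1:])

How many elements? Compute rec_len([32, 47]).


rec_len([32, 47]) = 1 + rec_len([47])
rec_len([47]) = 1 + rec_len([])
rec_len([]) = 0  (base case)
Unwinding: 1 + 1 + 0 = 2

2


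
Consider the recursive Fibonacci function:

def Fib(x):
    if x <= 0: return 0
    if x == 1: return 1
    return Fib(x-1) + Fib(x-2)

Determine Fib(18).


Computing Fib(18) bottom-up:
Fib(0) = 0
Fib(1) = 1
Fib(2) = Fib(1) + Fib(0) = 1 + 0 = 1
Fib(3) = Fib(2) + Fib(1) = 1 + 1 = 2
Fib(4) = Fib(3) + Fib(2) = 2 + 1 = 3
Fib(5) = Fib(4) + Fib(3) = 3 + 2 = 5
Fib(6) = Fib(5) + Fib(4) = 5 + 3 = 8
Fib(7) = Fib(6) + Fib(5) = 8 + 5 = 13
Fib(8) = Fib(7) + Fib(6) = 13 + 8 = 21
Fib(9) = Fib(8) + Fib(7) = 21 + 13 = 34
Fib(10) = Fib(9) + Fib(8) = 34 + 21 = 55
Fib(11) = Fib(10) + Fib(9) = 55 + 34 = 89
Fib(12) = Fib(11) + Fib(10) = 89 + 55 = 144
Fib(13) = Fib(12) + Fib(11) = 144 + 89 = 233
Fib(14) = Fib(13) + Fib(12) = 233 + 144 = 377
Fib(15) = Fib(14) + Fib(13) = 377 + 233 = 610
Fib(16) = Fib(15) + Fib(14) = 610 + 377 = 987
Fib(17) = Fib(16) + Fib(15) = 987 + 610 = 1597
Fib(18) = Fib(17) + Fib(16) = 1597 + 987 = 2584

2584


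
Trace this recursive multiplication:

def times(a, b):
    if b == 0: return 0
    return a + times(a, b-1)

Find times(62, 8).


times(62, 8) = 62 + times(62, 7)
times(62, 7) = 62 + times(62, 6)
times(62, 6) = 62 + times(62, 5)
times(62, 5) = 62 + times(62, 4)
times(62, 4) = 62 + times(62, 3)
times(62, 3) = 62 + times(62, 2)
times(62, 2) = 62 + times(62, 1)
times(62, 1) = 62 + times(62, 0)
times(62, 0) = 0  (base case)
Total: 62 + 62 + 62 + 62 + 62 + 62 + 62 + 62 + 0 = 496

496


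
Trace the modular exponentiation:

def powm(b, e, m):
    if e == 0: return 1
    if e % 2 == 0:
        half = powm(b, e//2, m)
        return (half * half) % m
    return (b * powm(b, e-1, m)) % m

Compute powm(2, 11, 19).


powm(2, 11, 19): e is odd, compute powm(2, 10, 19)
  powm(2, 10, 19): e is even, compute powm(2, 5, 19)
    powm(2, 5, 19): e is odd, compute powm(2, 4, 19)
      powm(2, 4, 19): e is even, compute powm(2, 2, 19)
        powm(2, 2, 19): e is even, compute powm(2, 1, 19)
          powm(2, 1, 19): e is odd, compute powm(2, 0, 19)
          powm(2, 0, 19) = 1
          (2 * 1) % 19 = 2
        half=2, (2*2) % 19 = 4
      half=4, (4*4) % 19 = 16
    (2 * 16) % 19 = 13
  half=13, (13*13) % 19 = 17
(2 * 17) % 19 = 15

15


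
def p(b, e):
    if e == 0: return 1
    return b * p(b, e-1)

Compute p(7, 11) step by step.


p(7, 11)
= 7 * p(7, 10)
= 7 * 7 * p(7, 9)
= 7 * 7 * 7 * p(7, 8)
= 7 * 7 * 7 * 7 * p(7, 7)
= 7 * 7 * 7 * 7 * 7 * p(7, 6)
= 7 * 7 * 7 * 7 * 7 * 7 * p(7, 5)
= 7 * 7 * 7 * 7 * 7 * 7 * 7 * p(7, 4)
= 7 * 7 * 7 * 7 * 7 * 7 * 7 * 7 * p(7, 3)
= 7 * 7 * 7 * 7 * 7 * 7 * 7 * 7 * 7 * p(7, 2)
= 7 * 7 * 7 * 7 * 7 * 7 * 7 * 7 * 7 * 7 * p(7, 1)
= 7 * 7 * 7 * 7 * 7 * 7 * 7 * 7 * 7 * 7 * 7 * p(7, 0)
= 7 * 7 * 7 * 7 * 7 * 7 * 7 * 7 * 7 * 7 * 7 * 1
= 1977326743

1977326743


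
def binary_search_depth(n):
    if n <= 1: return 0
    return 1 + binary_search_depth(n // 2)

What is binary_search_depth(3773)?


3773 / 2 = 1886
1886 / 2 = 943
943 / 2 = 471
471 / 2 = 235
235 / 2 = 117
117 / 2 = 58
58 / 2 = 29
29 / 2 = 14
14 / 2 = 7
7 / 2 = 3
3 / 2 = 1
Reached 1 after 11 halvings

11


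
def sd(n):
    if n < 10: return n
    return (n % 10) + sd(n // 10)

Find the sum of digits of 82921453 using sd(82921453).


sd(82921453) = 3 + sd(8292145)
sd(8292145) = 5 + sd(829214)
sd(829214) = 4 + sd(82921)
sd(82921) = 1 + sd(8292)
sd(8292) = 2 + sd(829)
sd(829) = 9 + sd(82)
sd(82) = 2 + sd(8)
sd(8) = 8  (base case)
Total: 3 + 5 + 4 + 1 + 2 + 9 + 2 + 8 = 34

34


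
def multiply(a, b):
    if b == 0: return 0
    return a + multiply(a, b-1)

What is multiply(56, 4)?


multiply(56, 4) = 56 + multiply(56, 3)
multiply(56, 3) = 56 + multiply(56, 2)
multiply(56, 2) = 56 + multiply(56, 1)
multiply(56, 1) = 56 + multiply(56, 0)
multiply(56, 0) = 0  (base case)
Total: 56 + 56 + 56 + 56 + 0 = 224

224


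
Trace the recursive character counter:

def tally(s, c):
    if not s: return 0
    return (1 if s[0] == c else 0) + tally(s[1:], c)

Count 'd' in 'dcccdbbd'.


s[0]='d' == 'd' -> 1
s[0]='c' != 'd' -> 0
s[0]='c' != 'd' -> 0
s[0]='c' != 'd' -> 0
s[0]='d' == 'd' -> 1
s[0]='b' != 'd' -> 0
s[0]='b' != 'd' -> 0
s[0]='d' == 'd' -> 1
Sum: 1 + 0 + 0 + 0 + 1 + 0 + 0 + 1 = 3

3


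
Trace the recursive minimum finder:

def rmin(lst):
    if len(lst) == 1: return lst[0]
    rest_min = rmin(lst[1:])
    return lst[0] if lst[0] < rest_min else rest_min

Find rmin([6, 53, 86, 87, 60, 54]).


rmin([6, 53, 86, 87, 60, 54]): compare 6 with rmin([53, 86, 87, 60, 54])
rmin([53, 86, 87, 60, 54]): compare 53 with rmin([86, 87, 60, 54])
rmin([86, 87, 60, 54]): compare 86 with rmin([87, 60, 54])
rmin([87, 60, 54]): compare 87 with rmin([60, 54])
rmin([60, 54]): compare 60 with rmin([54])
rmin([54]) = 54  (base case)
Compare 60 with 54 -> 54
Compare 87 with 54 -> 54
Compare 86 with 54 -> 54
Compare 53 with 54 -> 53
Compare 6 with 53 -> 6

6


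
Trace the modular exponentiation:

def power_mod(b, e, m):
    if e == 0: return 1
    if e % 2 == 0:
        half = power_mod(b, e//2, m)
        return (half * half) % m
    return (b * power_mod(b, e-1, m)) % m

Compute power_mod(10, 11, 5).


power_mod(10, 11, 5): e is odd, compute power_mod(10, 10, 5)
  power_mod(10, 10, 5): e is even, compute power_mod(10, 5, 5)
    power_mod(10, 5, 5): e is odd, compute power_mod(10, 4, 5)
      power_mod(10, 4, 5): e is even, compute power_mod(10, 2, 5)
        power_mod(10, 2, 5): e is even, compute power_mod(10, 1, 5)
          power_mod(10, 1, 5): e is odd, compute power_mod(10, 0, 5)
          power_mod(10, 0, 5) = 1
          (10 * 1) % 5 = 0
        half=0, (0*0) % 5 = 0
      half=0, (0*0) % 5 = 0
    (10 * 0) % 5 = 0
  half=0, (0*0) % 5 = 0
(10 * 0) % 5 = 0

0


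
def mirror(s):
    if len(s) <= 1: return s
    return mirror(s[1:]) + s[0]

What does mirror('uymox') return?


mirror('uymox') = mirror('ymox') + 'u'
mirror('ymox') = mirror('mox') + 'y'
mirror('mox') = mirror('ox') + 'm'
mirror('ox') = mirror('x') + 'o'
mirror('x') = 'x'  (base case)
Concatenating: 'x' + 'o' + 'm' + 'y' + 'u' = 'xomyu'

xomyu


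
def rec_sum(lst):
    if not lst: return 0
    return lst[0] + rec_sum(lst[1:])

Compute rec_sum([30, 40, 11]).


rec_sum([30, 40, 11]) = 30 + rec_sum([40, 11])
rec_sum([40, 11]) = 40 + rec_sum([11])
rec_sum([11]) = 11 + rec_sum([])
rec_sum([]) = 0  (base case)
Total: 30 + 40 + 11 + 0 = 81

81


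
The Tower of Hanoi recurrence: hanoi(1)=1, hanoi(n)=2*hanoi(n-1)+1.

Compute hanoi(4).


hanoi(4) = 2 * hanoi(3) + 1
hanoi(3) = 2 * hanoi(2) + 1
hanoi(2) = 2 * hanoi(1) + 1
hanoi(1) = 1  (base case)
hanoi(2) = 2 * 1 + 1 = 3
hanoi(3) = 2 * 3 + 1 = 7
hanoi(4) = 2 * 7 + 1 = 15

15


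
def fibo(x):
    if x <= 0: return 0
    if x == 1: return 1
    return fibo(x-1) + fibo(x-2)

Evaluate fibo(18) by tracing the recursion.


Computing fibo(18) bottom-up:
fibo(0) = 0
fibo(1) = 1
fibo(2) = fibo(1) + fibo(0) = 1 + 0 = 1
fibo(3) = fibo(2) + fibo(1) = 1 + 1 = 2
fibo(4) = fibo(3) + fibo(2) = 2 + 1 = 3
fibo(5) = fibo(4) + fibo(3) = 3 + 2 = 5
fibo(6) = fibo(5) + fibo(4) = 5 + 3 = 8
fibo(7) = fibo(6) + fibo(5) = 8 + 5 = 13
fibo(8) = fibo(7) + fibo(6) = 13 + 8 = 21
fibo(9) = fibo(8) + fibo(7) = 21 + 13 = 34
fibo(10) = fibo(9) + fibo(8) = 34 + 21 = 55
fibo(11) = fibo(10) + fibo(9) = 55 + 34 = 89
fibo(12) = fibo(11) + fibo(10) = 89 + 55 = 144
fibo(13) = fibo(12) + fibo(11) = 144 + 89 = 233
fibo(14) = fibo(13) + fibo(12) = 233 + 144 = 377
fibo(15) = fibo(14) + fibo(13) = 377 + 233 = 610
fibo(16) = fibo(15) + fibo(14) = 610 + 377 = 987
fibo(17) = fibo(16) + fibo(15) = 987 + 610 = 1597
fibo(18) = fibo(17) + fibo(16) = 1597 + 987 = 2584

2584


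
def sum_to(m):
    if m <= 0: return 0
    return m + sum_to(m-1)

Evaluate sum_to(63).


sum_to(63)
= 63 + 62 + 61 + 60 + 59 + 58 + 57 + 56 + 55 + 54 + 53 + 52 + 51 + 50 + 49 + 48 + 47 + 46 + 45 + 44 + 43 + 42 + 41 + 40 + 39 + 38 + 37 + 36 + 35 + 34 + 33 + 32 + 31 + 30 + 29 + 28 + 27 + 26 + 25 + 24 + 23 + 22 + 21 + 20 + 19 + 18 + 17 + 16 + 15 + 14 + 13 + 12 + 11 + 10 + 9 + 8 + 7 + 6 + 5 + 4 + 3 + 2 + 1 + sum_to(0)
= 63 + 62 + 61 + 60 + 59 + 58 + 57 + 56 + 55 + 54 + 53 + 52 + 51 + 50 + 49 + 48 + 47 + 46 + 45 + 44 + 43 + 42 + 41 + 40 + 39 + 38 + 37 + 36 + 35 + 34 + 33 + 32 + 31 + 30 + 29 + 28 + 27 + 26 + 25 + 24 + 23 + 22 + 21 + 20 + 19 + 18 + 17 + 16 + 15 + 14 + 13 + 12 + 11 + 10 + 9 + 8 + 7 + 6 + 5 + 4 + 3 + 2 + 1 + 0
= 2016

2016


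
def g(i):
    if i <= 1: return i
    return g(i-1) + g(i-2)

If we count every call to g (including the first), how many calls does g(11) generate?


Let C(n) = total calls for g(n)
C(0) = 1, C(1) = 1
C(2) = 1 + C(1) + C(0) = 1 + 1 + 1 = 3
C(3) = 1 + C(2) + C(1) = 1 + 3 + 1 = 5
C(4) = 1 + C(3) + C(2) = 1 + 5 + 3 = 9
C(5) = 1 + C(4) + C(3) = 1 + 9 + 5 = 15
C(6) = 1 + C(5) + C(4) = 1 + 15 + 9 = 25
C(7) = 1 + C(6) + C(5) = 1 + 25 + 15 = 41
C(8) = 1 + C(7) + C(6) = 1 + 41 + 25 = 67
C(9) = 1 + C(8) + C(7) = 1 + 67 + 41 = 109
C(10) = 1 + C(9) + C(8) = 1 + 109 + 67 = 177
C(11) = 1 + C(10) + C(9) = 1 + 177 + 109 = 287

287


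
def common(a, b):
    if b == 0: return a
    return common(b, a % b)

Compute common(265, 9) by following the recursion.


common(265, 9) = common(9, 4)
common(9, 4) = common(4, 1)
common(4, 1) = common(1, 0)
common(1, 0) = 1  (base case)

1


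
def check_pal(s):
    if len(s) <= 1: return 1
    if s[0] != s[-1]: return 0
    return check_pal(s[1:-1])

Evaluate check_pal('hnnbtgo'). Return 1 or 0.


check_pal('hnnbtgo'): s[0]='h' != s[-1]='o' -> return 0
Result: 0 (not a palindrome)

0


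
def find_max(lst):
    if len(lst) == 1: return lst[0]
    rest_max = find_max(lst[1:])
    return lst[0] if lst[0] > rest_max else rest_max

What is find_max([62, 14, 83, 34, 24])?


find_max([62, 14, 83, 34, 24]): compare 62 with find_max([14, 83, 34, 24])
find_max([14, 83, 34, 24]): compare 14 with find_max([83, 34, 24])
find_max([83, 34, 24]): compare 83 with find_max([34, 24])
find_max([34, 24]): compare 34 with find_max([24])
find_max([24]) = 24  (base case)
Compare 34 with 24 -> 34
Compare 83 with 34 -> 83
Compare 14 with 83 -> 83
Compare 62 with 83 -> 83

83


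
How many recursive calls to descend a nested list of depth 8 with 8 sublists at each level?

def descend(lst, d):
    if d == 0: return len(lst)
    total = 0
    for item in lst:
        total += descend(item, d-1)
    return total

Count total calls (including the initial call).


At depth 0 (root): 1 call
At depth 1: each of 1 parents calls descend on 8 children = 8 calls
At depth 2: each of 8 parents calls descend on 8 children = 64 calls
At depth 3: each of 64 parents calls descend on 8 children = 512 calls
At depth 4: each of 512 parents calls descend on 8 children = 4096 calls
At depth 5: each of 4096 parents calls descend on 8 children = 32768 calls
At depth 6: each of 32768 parents calls descend on 8 children = 262144 calls
At depth 7: each of 262144 parents calls descend on 8 children = 2097152 calls
At depth 8: each of 2097152 parents calls descend on 8 children = 16777216 calls
Total: 1 + 8 + 64 + 512 + 4096 + 32768 + 262144 + 2097152 + 16777216 = 19173961

19173961


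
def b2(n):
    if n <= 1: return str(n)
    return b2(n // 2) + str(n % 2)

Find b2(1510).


b2(1510) = b2(755) + '0'
b2(755) = b2(377) + '1'
b2(377) = b2(188) + '1'
b2(188) = b2(94) + '0'
b2(94) = b2(47) + '0'
b2(47) = b2(23) + '1'
b2(23) = b2(11) + '1'
b2(11) = b2(5) + '1'
b2(5) = b2(2) + '1'
b2(2) = b2(1) + '0'
b2(1) = '1'  (base case)
Concatenating: '1' + '0' + '1' + '1' + '1' + '1' + '0' + '0' + '1' + '1' + '0' = '10111100110'

10111100110


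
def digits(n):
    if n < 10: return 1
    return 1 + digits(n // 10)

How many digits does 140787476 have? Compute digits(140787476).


digits(140787476) = 1 + digits(14078747)
digits(14078747) = 1 + digits(1407874)
digits(1407874) = 1 + digits(140787)
digits(140787) = 1 + digits(14078)
digits(14078) = 1 + digits(1407)
digits(1407) = 1 + digits(140)
digits(140) = 1 + digits(14)
digits(14) = 1 + digits(1)
digits(1) = 1  (base case: 1 < 10)
Unwinding: 1 + 1 + 1 + 1 + 1 + 1 + 1 + 1 + 1 = 9

9


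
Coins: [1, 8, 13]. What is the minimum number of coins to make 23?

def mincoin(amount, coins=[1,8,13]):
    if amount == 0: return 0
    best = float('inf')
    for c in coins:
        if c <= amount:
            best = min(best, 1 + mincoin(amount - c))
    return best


Building up with DP:
mincoin(0) = 0
mincoin(1) = min(1+mincoin(0)=1+0=1) = 1
mincoin(2) = min(1+mincoin(1)=1+1=2) = 2
mincoin(3) = min(1+mincoin(2)=1+2=3) = 3
mincoin(4) = min(1+mincoin(3)=1+3=4) = 4
mincoin(5) = min(1+mincoin(4)=1+4=5) = 5
mincoin(6) = min(1+mincoin(5)=1+5=6) = 6
mincoin(7) = min(1+mincoin(6)=1+6=7) = 7
mincoin(8) = min(1+mincoin(7)=1+7=8, 1+mincoin(0)=1+0=1) = 1
mincoin(9) = min(1+mincoin(8)=1+1=2, 1+mincoin(1)=1+1=2) = 2
mincoin(10) = min(1+mincoin(9)=1+2=3, 1+mincoin(2)=1+2=3) = 3
mincoin(11) = min(1+mincoin(10)=1+3=4, 1+mincoin(3)=1+3=4) = 4
mincoin(12) = min(1+mincoin(11)=1+4=5, 1+mincoin(4)=1+4=5) = 5
mincoin(13) = min(1+mincoin(12)=1+5=6, 1+mincoin(5)=1+5=6, 1+mincoin(0)=1+0=1) = 1
mincoin(14) = min(1+mincoin(13)=1+1=2, 1+mincoin(6)=1+6=7, 1+mincoin(1)=1+1=2) = 2
mincoin(15) = min(1+mincoin(14)=1+2=3, 1+mincoin(7)=1+7=8, 1+mincoin(2)=1+2=3) = 3
mincoin(16) = min(1+mincoin(15)=1+3=4, 1+mincoin(8)=1+1=2, 1+mincoin(3)=1+3=4) = 2
mincoin(17) = min(1+mincoin(16)=1+2=3, 1+mincoin(9)=1+2=3, 1+mincoin(4)=1+4=5) = 3
mincoin(18) = min(1+mincoin(17)=1+3=4, 1+mincoin(10)=1+3=4, 1+mincoin(5)=1+5=6) = 4
mincoin(19) = min(1+mincoin(18)=1+4=5, 1+mincoin(11)=1+4=5, 1+mincoin(6)=1+6=7) = 5
mincoin(20) = min(1+mincoin(19)=1+5=6, 1+mincoin(12)=1+5=6, 1+mincoin(7)=1+7=8) = 6
mincoin(21) = min(1+mincoin(20)=1+6=7, 1+mincoin(13)=1+1=2, 1+mincoin(8)=1+1=2) = 2
mincoin(22) = min(1+mincoin(21)=1+2=3, 1+mincoin(14)=1+2=3, 1+mincoin(9)=1+2=3) = 3
mincoin(23) = min(1+mincoin(22)=1+3=4, 1+mincoin(15)=1+3=4, 1+mincoin(10)=1+3=4) = 4

4


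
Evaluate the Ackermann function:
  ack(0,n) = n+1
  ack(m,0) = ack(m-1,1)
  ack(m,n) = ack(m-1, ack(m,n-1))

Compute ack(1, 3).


ack(1, 3) = ack(0, ack(1, 2))
  ack(1, 2) = ack(0, ack(1, 1))
    ack(1, 1) = ack(0, ack(1, 0))
      ack(1, 0) = ack(0, 1)
        ack(0, 1) = 2
      = ack(0, 2)
      ack(0, 2) = 3
    = ack(0, 3)
    ack(0, 3) = 4
  = ack(0, 4)
  ack(0, 4) = 5
Result: ack(1, 3) = 5

5


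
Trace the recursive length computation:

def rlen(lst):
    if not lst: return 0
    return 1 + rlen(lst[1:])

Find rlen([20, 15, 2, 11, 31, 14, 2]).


rlen([20, 15, 2, 11, 31, 14, 2]) = 1 + rlen([15, 2, 11, 31, 14, 2])
rlen([15, 2, 11, 31, 14, 2]) = 1 + rlen([2, 11, 31, 14, 2])
rlen([2, 11, 31, 14, 2]) = 1 + rlen([11, 31, 14, 2])
rlen([11, 31, 14, 2]) = 1 + rlen([31, 14, 2])
rlen([31, 14, 2]) = 1 + rlen([14, 2])
rlen([14, 2]) = 1 + rlen([2])
rlen([2]) = 1 + rlen([])
rlen([]) = 0  (base case)
Unwinding: 1 + 1 + 1 + 1 + 1 + 1 + 1 + 0 = 7

7


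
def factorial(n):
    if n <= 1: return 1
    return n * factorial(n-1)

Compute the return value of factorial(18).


factorial(18)
= 18 * factorial(17)
= 18 * 17 * factorial(16)
= 18 * 17 * 16 * factorial(15)
= 18 * 17 * 16 * 15 * factorial(14)
= 18 * 17 * 16 * 15 * 14 * factorial(13)
= 18 * 17 * 16 * 15 * 14 * 13 * factorial(12)
= 18 * 17 * 16 * 15 * 14 * 13 * 12 * factorial(11)
= 18 * 17 * 16 * 15 * 14 * 13 * 12 * 11 * factorial(10)
= 18 * 17 * 16 * 15 * 14 * 13 * 12 * 11 * 10 * factorial(9)
= 18 * 17 * 16 * 15 * 14 * 13 * 12 * 11 * 10 * 9 * factorial(8)
= 18 * 17 * 16 * 15 * 14 * 13 * 12 * 11 * 10 * 9 * 8 * factorial(7)
= 18 * 17 * 16 * 15 * 14 * 13 * 12 * 11 * 10 * 9 * 8 * 7 * factorial(6)
= 18 * 17 * 16 * 15 * 14 * 13 * 12 * 11 * 10 * 9 * 8 * 7 * 6 * factorial(5)
= 18 * 17 * 16 * 15 * 14 * 13 * 12 * 11 * 10 * 9 * 8 * 7 * 6 * 5 * factorial(4)
= 18 * 17 * 16 * 15 * 14 * 13 * 12 * 11 * 10 * 9 * 8 * 7 * 6 * 5 * 4 * factorial(3)
= 18 * 17 * 16 * 15 * 14 * 13 * 12 * 11 * 10 * 9 * 8 * 7 * 6 * 5 * 4 * 3 * factorial(2)
= 18 * 17 * 16 * 15 * 14 * 13 * 12 * 11 * 10 * 9 * 8 * 7 * 6 * 5 * 4 * 3 * 2 * factorial(1)
= 18 * 17 * 16 * 15 * 14 * 13 * 12 * 11 * 10 * 9 * 8 * 7 * 6 * 5 * 4 * 3 * 2 * 1
= 6402373705728000

6402373705728000


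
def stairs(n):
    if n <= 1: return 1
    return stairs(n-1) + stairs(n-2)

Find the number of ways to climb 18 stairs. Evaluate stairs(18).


Building up from base cases:
stairs(0) = 1
stairs(1) = 1
stairs(2) = stairs(1) + stairs(0) = 1 + 1 = 2
stairs(3) = stairs(2) + stairs(1) = 2 + 1 = 3
stairs(4) = stairs(3) + stairs(2) = 3 + 2 = 5
stairs(5) = stairs(4) + stairs(3) = 5 + 3 = 8
stairs(6) = stairs(5) + stairs(4) = 8 + 5 = 13
stairs(7) = stairs(6) + stairs(5) = 13 + 8 = 21
stairs(8) = stairs(7) + stairs(6) = 21 + 13 = 34
stairs(9) = stairs(8) + stairs(7) = 34 + 21 = 55
stairs(10) = stairs(9) + stairs(8) = 55 + 34 = 89
stairs(11) = stairs(10) + stairs(9) = 89 + 55 = 144
stairs(12) = stairs(11) + stairs(10) = 144 + 89 = 233
stairs(13) = stairs(12) + stairs(11) = 233 + 144 = 377
stairs(14) = stairs(13) + stairs(12) = 377 + 233 = 610
stairs(15) = stairs(14) + stairs(13) = 610 + 377 = 987
stairs(16) = stairs(15) + stairs(14) = 987 + 610 = 1597
stairs(17) = stairs(16) + stairs(15) = 1597 + 987 = 2584
stairs(18) = stairs(17) + stairs(16) = 2584 + 1597 = 4181

4181


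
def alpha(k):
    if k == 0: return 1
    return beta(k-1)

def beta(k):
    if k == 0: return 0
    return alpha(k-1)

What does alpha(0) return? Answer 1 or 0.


alpha(0) = 1  (base case)
Result: 1

1


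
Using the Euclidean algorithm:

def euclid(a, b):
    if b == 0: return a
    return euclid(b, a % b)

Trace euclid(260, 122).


euclid(260, 122) = euclid(122, 16)
euclid(122, 16) = euclid(16, 10)
euclid(16, 10) = euclid(10, 6)
euclid(10, 6) = euclid(6, 4)
euclid(6, 4) = euclid(4, 2)
euclid(4, 2) = euclid(2, 0)
euclid(2, 0) = 2  (base case)

2


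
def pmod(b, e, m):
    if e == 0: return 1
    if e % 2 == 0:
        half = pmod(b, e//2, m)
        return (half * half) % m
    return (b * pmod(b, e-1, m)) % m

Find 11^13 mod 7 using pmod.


pmod(11, 13, 7): e is odd, compute pmod(11, 12, 7)
  pmod(11, 12, 7): e is even, compute pmod(11, 6, 7)
    pmod(11, 6, 7): e is even, compute pmod(11, 3, 7)
      pmod(11, 3, 7): e is odd, compute pmod(11, 2, 7)
        pmod(11, 2, 7): e is even, compute pmod(11, 1, 7)
          pmod(11, 1, 7): e is odd, compute pmod(11, 0, 7)
          pmod(11, 0, 7) = 1
          (11 * 1) % 7 = 4
        half=4, (4*4) % 7 = 2
      (11 * 2) % 7 = 1
    half=1, (1*1) % 7 = 1
  half=1, (1*1) % 7 = 1
(11 * 1) % 7 = 4

4


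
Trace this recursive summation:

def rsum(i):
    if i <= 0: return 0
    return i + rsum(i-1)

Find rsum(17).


rsum(17)
= 17 + 16 + 15 + 14 + 13 + 12 + 11 + 10 + 9 + 8 + 7 + 6 + 5 + 4 + 3 + 2 + 1 + rsum(0)
= 17 + 16 + 15 + 14 + 13 + 12 + 11 + 10 + 9 + 8 + 7 + 6 + 5 + 4 + 3 + 2 + 1 + 0
= 153

153


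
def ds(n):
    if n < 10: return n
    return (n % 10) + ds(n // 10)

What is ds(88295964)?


ds(88295964) = 4 + ds(8829596)
ds(8829596) = 6 + ds(882959)
ds(882959) = 9 + ds(88295)
ds(88295) = 5 + ds(8829)
ds(8829) = 9 + ds(882)
ds(882) = 2 + ds(88)
ds(88) = 8 + ds(8)
ds(8) = 8  (base case)
Total: 4 + 6 + 9 + 5 + 9 + 2 + 8 + 8 = 51

51


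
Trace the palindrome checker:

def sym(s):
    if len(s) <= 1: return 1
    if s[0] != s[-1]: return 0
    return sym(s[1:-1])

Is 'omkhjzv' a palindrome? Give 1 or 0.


sym('omkhjzv'): s[0]='o' != s[-1]='v' -> return 0
Result: 0 (not a palindrome)

0


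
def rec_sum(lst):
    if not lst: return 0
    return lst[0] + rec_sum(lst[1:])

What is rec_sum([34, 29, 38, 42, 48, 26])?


rec_sum([34, 29, 38, 42, 48, 26]) = 34 + rec_sum([29, 38, 42, 48, 26])
rec_sum([29, 38, 42, 48, 26]) = 29 + rec_sum([38, 42, 48, 26])
rec_sum([38, 42, 48, 26]) = 38 + rec_sum([42, 48, 26])
rec_sum([42, 48, 26]) = 42 + rec_sum([48, 26])
rec_sum([48, 26]) = 48 + rec_sum([26])
rec_sum([26]) = 26 + rec_sum([])
rec_sum([]) = 0  (base case)
Total: 34 + 29 + 38 + 42 + 48 + 26 + 0 = 217

217


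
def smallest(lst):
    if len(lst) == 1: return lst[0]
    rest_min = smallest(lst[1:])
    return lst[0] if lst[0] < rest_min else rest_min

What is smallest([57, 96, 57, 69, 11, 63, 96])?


smallest([57, 96, 57, 69, 11, 63, 96]): compare 57 with smallest([96, 57, 69, 11, 63, 96])
smallest([96, 57, 69, 11, 63, 96]): compare 96 with smallest([57, 69, 11, 63, 96])
smallest([57, 69, 11, 63, 96]): compare 57 with smallest([69, 11, 63, 96])
smallest([69, 11, 63, 96]): compare 69 with smallest([11, 63, 96])
smallest([11, 63, 96]): compare 11 with smallest([63, 96])
smallest([63, 96]): compare 63 with smallest([96])
smallest([96]) = 96  (base case)
Compare 63 with 96 -> 63
Compare 11 with 63 -> 11
Compare 69 with 11 -> 11
Compare 57 with 11 -> 11
Compare 96 with 11 -> 11
Compare 57 with 11 -> 11

11


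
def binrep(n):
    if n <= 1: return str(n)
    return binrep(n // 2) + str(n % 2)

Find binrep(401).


binrep(401) = binrep(200) + '1'
binrep(200) = binrep(100) + '0'
binrep(100) = binrep(50) + '0'
binrep(50) = binrep(25) + '0'
binrep(25) = binrep(12) + '1'
binrep(12) = binrep(6) + '0'
binrep(6) = binrep(3) + '0'
binrep(3) = binrep(1) + '1'
binrep(1) = '1'  (base case)
Concatenating: '1' + '1' + '0' + '0' + '1' + '0' + '0' + '0' + '1' = '110010001'

110010001


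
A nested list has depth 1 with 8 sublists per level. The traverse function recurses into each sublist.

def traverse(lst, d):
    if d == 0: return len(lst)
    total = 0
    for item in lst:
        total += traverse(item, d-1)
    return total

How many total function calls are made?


At depth 0 (root): 1 call
At depth 1: each of 1 parents calls traverse on 8 children = 8 calls
Total: 1 + 8 = 9

9


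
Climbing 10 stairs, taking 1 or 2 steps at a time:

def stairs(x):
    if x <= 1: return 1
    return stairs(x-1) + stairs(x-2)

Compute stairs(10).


Building up from base cases:
stairs(0) = 1
stairs(1) = 1
stairs(2) = stairs(1) + stairs(0) = 1 + 1 = 2
stairs(3) = stairs(2) + stairs(1) = 2 + 1 = 3
stairs(4) = stairs(3) + stairs(2) = 3 + 2 = 5
stairs(5) = stairs(4) + stairs(3) = 5 + 3 = 8
stairs(6) = stairs(5) + stairs(4) = 8 + 5 = 13
stairs(7) = stairs(6) + stairs(5) = 13 + 8 = 21
stairs(8) = stairs(7) + stairs(6) = 21 + 13 = 34
stairs(9) = stairs(8) + stairs(7) = 34 + 21 = 55
stairs(10) = stairs(9) + stairs(8) = 55 + 34 = 89

89


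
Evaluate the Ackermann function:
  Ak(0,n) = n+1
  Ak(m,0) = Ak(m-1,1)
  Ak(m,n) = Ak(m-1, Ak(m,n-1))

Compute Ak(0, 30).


Ak(0, 30) = 31
Result: Ak(0, 30) = 31

31


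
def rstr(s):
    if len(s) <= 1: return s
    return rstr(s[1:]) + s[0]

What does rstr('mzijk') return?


rstr('mzijk') = rstr('zijk') + 'm'
rstr('zijk') = rstr('ijk') + 'z'
rstr('ijk') = rstr('jk') + 'i'
rstr('jk') = rstr('k') + 'j'
rstr('k') = 'k'  (base case)
Concatenating: 'k' + 'j' + 'i' + 'z' + 'm' = 'kjizm'

kjizm


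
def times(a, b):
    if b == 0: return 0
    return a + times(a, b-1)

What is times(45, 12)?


times(45, 12) = 45 + times(45, 11)
times(45, 11) = 45 + times(45, 10)
times(45, 10) = 45 + times(45, 9)
times(45, 9) = 45 + times(45, 8)
times(45, 8) = 45 + times(45, 7)
times(45, 7) = 45 + times(45, 6)
times(45, 6) = 45 + times(45, 5)
times(45, 5) = 45 + times(45, 4)
times(45, 4) = 45 + times(45, 3)
times(45, 3) = 45 + times(45, 2)
times(45, 2) = 45 + times(45, 1)
times(45, 1) = 45 + times(45, 0)
times(45, 0) = 0  (base case)
Total: 45 + 45 + 45 + 45 + 45 + 45 + 45 + 45 + 45 + 45 + 45 + 45 + 0 = 540

540


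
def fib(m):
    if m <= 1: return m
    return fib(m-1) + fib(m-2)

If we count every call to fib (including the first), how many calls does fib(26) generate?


Let C(n) = total calls for fib(n)
C(0) = 1, C(1) = 1
C(2) = 1 + C(1) + C(0) = 1 + 1 + 1 = 3
C(3) = 1 + C(2) + C(1) = 1 + 3 + 1 = 5
C(4) = 1 + C(3) + C(2) = 1 + 5 + 3 = 9
C(5) = 1 + C(4) + C(3) = 1 + 9 + 5 = 15
C(6) = 1 + C(5) + C(4) = 1 + 15 + 9 = 25
C(7) = 1 + C(6) + C(5) = 1 + 25 + 15 = 41
C(8) = 1 + C(7) + C(6) = 1 + 41 + 25 = 67
C(9) = 1 + C(8) + C(7) = 1 + 67 + 41 = 109
C(10) = 1 + C(9) + C(8) = 1 + 109 + 67 = 177
C(11) = 1 + C(10) + C(9) = 1 + 177 + 109 = 287
C(12) = 1 + C(11) + C(10) = 1 + 287 + 177 = 465
C(13) = 1 + C(12) + C(11) = 1 + 465 + 287 = 753
C(14) = 1 + C(13) + C(12) = 1 + 753 + 465 = 1219
C(15) = 1 + C(14) + C(13) = 1 + 1219 + 753 = 1973
C(16) = 1 + C(15) + C(14) = 1 + 1973 + 1219 = 3193
C(17) = 1 + C(16) + C(15) = 1 + 3193 + 1973 = 5167
C(18) = 1 + C(17) + C(16) = 1 + 5167 + 3193 = 8361
C(19) = 1 + C(18) + C(17) = 1 + 8361 + 5167 = 13529
C(20) = 1 + C(19) + C(18) = 1 + 13529 + 8361 = 21891
C(21) = 1 + C(20) + C(19) = 1 + 21891 + 13529 = 35421
C(22) = 1 + C(21) + C(20) = 1 + 35421 + 21891 = 57313
C(23) = 1 + C(22) + C(21) = 1 + 57313 + 35421 = 92735
C(24) = 1 + C(23) + C(22) = 1 + 92735 + 57313 = 150049
C(25) = 1 + C(24) + C(23) = 1 + 150049 + 92735 = 242785
C(26) = 1 + C(25) + C(24) = 1 + 242785 + 150049 = 392835

392835
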